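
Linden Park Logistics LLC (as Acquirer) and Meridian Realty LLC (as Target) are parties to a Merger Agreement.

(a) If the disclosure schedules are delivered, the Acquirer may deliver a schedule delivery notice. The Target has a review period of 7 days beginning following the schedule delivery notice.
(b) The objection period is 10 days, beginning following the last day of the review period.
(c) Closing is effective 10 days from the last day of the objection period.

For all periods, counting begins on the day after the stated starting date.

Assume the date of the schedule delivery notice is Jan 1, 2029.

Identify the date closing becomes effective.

The last day of the review period: Jan 1, 2029 + 7 days = Jan 8, 2029.
The last day of the objection period: Jan 8, 2029 + 10 days = Jan 18, 2029.
Adding 10 calendar days to Jan 18, 2029 gives Jan 28, 2029, which is the date closing becomes effective.

Jan 28, 2029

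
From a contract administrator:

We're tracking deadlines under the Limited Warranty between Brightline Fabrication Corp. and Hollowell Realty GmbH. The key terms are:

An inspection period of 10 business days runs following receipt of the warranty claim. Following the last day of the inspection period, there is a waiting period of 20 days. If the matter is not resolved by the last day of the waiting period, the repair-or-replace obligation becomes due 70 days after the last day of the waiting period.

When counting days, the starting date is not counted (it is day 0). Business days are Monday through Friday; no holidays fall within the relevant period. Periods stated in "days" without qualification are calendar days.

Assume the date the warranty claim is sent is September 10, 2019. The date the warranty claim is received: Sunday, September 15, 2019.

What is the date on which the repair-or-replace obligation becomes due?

The last day of the inspection period: counting 10 business days from Sunday, September 15, 2019 (Sep 16, Sep 17, Sep 18, Sep 19, Sep 20, Sep 23, Sep 24, Sep 25, Sep 26, Sep 27, skipping weekends) reaches Friday, September 27, 2019.
Adding 20 calendar days to September 27, 2019 gives October 17, 2019, which is the last day of the waiting period.
The date on which the repair-or-replace obligation becomes due: 70 calendar days after October 17, 2019 is December 26, 2019.

December 26, 2019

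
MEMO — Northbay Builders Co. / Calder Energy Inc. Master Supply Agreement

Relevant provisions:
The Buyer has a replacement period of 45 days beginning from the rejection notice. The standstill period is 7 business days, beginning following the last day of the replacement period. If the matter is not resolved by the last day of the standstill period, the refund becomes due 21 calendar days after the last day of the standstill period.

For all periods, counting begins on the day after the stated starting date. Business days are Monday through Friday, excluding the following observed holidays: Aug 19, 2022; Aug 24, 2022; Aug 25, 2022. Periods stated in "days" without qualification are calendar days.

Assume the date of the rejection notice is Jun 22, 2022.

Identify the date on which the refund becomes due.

Adding 45 calendar days to Jun 22, 2022 gives Aug 6, 2022, which is the last day of the replacement period.
From Saturday, Aug 6, 2022, 7 business days (Aug 8, Aug 9, Aug 10, Aug 11, Aug 12, Aug 15, Aug 16, skipping weekends) brings us to Tuesday, Aug 16, 2022, which is the last day of the standstill period.
The date on which the refund becomes due: Aug 16, 2022 + 21 days = Sep 6, 2022.

Sep 6, 2022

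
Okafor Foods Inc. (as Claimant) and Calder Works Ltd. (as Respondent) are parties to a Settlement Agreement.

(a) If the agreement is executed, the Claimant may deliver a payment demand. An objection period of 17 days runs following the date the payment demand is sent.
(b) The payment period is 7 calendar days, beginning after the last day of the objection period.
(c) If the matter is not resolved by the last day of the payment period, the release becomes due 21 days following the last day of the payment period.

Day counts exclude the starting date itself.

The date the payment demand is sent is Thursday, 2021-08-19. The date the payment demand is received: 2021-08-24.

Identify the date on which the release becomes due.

Adding 17 calendar days to 2021-08-19 gives 2021-09-05, which is the last day of the objection period.
The last day of the payment period: 7 calendar days after 2021-09-05 is 2021-09-12.
The date on which the release becomes due: 21 calendar days after 2021-09-12 is 2021-10-03.

2021-10-03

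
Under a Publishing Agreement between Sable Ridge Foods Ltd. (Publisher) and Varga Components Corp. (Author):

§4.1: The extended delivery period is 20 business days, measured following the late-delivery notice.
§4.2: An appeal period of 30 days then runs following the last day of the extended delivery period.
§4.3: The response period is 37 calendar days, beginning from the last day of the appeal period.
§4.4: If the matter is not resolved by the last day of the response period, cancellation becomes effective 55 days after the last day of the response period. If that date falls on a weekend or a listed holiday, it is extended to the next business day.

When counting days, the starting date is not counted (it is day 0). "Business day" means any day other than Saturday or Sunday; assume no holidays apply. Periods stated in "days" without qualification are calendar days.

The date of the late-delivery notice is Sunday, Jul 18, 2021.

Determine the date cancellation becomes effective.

Dec 13, 2021

The last day of the extended delivery period: 20 business days after Sunday, Jul 18, 2021, skipping weekends — Jul 19, Jul 20, Jul 21, Jul 22, …, Aug 11, Aug 12, Aug 13 — lands on Friday, Aug 13, 2021.
The last day of the appeal period: Aug 13, 2021 + 30 days = Sep 12, 2021.
Adding 37 calendar days to Sep 12, 2021 gives Oct 19, 2021, which is the last day of the response period.
The date cancellation becomes effective: 55 calendar days after Oct 19, 2021 is Dec 13, 2021. Dec 13, 2021 is a Monday, so no roll-forward applies.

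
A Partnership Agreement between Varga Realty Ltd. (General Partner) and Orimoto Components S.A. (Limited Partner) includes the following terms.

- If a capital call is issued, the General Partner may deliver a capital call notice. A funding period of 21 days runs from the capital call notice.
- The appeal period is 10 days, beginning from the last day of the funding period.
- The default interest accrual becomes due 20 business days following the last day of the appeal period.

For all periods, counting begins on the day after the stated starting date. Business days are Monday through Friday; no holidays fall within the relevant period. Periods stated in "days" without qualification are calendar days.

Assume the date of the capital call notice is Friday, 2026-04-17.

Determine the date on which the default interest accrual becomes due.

2026-06-15

Adding 21 calendar days to 2026-04-17 gives 2026-05-08, which is the last day of the funding period.
The last day of the appeal period: 2026-05-08 + 10 days = 2026-05-18.
From Monday, 2026-05-18, 20 business days (May 19, May 20, May 21, May 22, …, Jun 11, Jun 12, Jun 15, skipping weekends) brings us to Monday, 2026-06-15, which is the date on which the default interest accrual becomes due.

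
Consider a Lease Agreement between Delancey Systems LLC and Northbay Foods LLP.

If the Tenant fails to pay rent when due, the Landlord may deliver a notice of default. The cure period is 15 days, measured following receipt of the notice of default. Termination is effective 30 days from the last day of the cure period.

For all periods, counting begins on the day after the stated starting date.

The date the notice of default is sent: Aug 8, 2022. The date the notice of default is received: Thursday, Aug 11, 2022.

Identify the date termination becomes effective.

Sep 25, 2022

Adding 15 calendar days to Aug 11, 2022 gives Aug 26, 2022, which is the last day of the cure period.
The date termination becomes effective: Aug 26, 2022 + 30 days = Sep 25, 2022.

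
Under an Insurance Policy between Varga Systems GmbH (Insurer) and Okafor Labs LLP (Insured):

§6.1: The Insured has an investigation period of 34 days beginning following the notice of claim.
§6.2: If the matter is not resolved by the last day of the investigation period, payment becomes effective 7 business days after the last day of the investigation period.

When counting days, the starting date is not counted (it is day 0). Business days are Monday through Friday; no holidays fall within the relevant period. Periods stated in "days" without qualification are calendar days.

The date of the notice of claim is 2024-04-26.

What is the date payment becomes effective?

The last day of the investigation period: 34 calendar days after 2024-04-26 is 2024-05-30.
The date payment becomes effective: counting 7 business days from Thursday, 2024-05-30 (May 31, Jun 3, Jun 4, Jun 5, Jun 6, Jun 7, Jun 10, skipping weekends) reaches Monday, 2024-06-10.

2024-06-10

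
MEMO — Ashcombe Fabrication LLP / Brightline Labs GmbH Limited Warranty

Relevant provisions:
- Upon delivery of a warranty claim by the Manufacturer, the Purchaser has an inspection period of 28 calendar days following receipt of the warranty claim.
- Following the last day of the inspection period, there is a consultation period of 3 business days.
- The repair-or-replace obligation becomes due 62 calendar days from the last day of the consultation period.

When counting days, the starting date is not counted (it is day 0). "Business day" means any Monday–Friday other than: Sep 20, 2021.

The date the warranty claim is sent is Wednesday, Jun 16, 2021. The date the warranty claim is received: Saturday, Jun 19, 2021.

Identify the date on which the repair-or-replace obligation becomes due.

Sep 21, 2021

The last day of the inspection period: 28 calendar days after Jun 19, 2021 is Jul 17, 2021.
The last day of the consultation period: 3 business days after Saturday, Jul 17, 2021, skipping weekends — Jul 19, Jul 20, Jul 21 — lands on Wednesday, Jul 21, 2021.
The date on which the repair-or-replace obligation becomes due: Jul 21, 2021 + 62 days = Sep 21, 2021.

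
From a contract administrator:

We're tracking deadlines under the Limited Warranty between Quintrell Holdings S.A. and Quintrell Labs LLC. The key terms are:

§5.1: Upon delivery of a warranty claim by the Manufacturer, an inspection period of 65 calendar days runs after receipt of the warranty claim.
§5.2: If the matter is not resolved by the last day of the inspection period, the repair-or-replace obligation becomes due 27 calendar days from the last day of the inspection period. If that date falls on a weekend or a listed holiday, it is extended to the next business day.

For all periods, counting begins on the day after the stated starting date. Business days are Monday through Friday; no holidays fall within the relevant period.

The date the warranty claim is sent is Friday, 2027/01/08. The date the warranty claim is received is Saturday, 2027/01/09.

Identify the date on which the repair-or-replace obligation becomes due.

2027/04/12

The last day of the inspection period: 65 calendar days after 2027/01/09 is 2027/03/15.
The date on which the repair-or-replace obligation becomes due: 27 calendar days after 2027/03/15 is 2027/04/11. That falls on a Sunday, so it rolls to the next business day, Monday, 2027/04/12.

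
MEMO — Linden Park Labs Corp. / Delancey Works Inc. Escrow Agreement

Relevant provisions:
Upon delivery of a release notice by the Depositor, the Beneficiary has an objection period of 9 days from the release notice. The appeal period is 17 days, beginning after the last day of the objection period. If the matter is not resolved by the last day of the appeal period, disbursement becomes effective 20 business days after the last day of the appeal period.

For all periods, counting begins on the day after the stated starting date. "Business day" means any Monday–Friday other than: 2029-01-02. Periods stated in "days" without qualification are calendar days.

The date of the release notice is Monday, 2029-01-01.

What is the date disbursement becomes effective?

Adding 9 calendar days to 2029-01-01 gives 2029-01-10, which is the last day of the objection period.
The last day of the appeal period: 17 calendar days after 2029-01-10 is 2029-01-27.
The date disbursement becomes effective: counting 20 business days from Saturday, 2029-01-27 (Jan 29, Jan 30, Jan 31, Feb 1, …, Feb 21, Feb 22, Feb 23, skipping weekends) reaches Friday, 2029-02-23.

2029-02-23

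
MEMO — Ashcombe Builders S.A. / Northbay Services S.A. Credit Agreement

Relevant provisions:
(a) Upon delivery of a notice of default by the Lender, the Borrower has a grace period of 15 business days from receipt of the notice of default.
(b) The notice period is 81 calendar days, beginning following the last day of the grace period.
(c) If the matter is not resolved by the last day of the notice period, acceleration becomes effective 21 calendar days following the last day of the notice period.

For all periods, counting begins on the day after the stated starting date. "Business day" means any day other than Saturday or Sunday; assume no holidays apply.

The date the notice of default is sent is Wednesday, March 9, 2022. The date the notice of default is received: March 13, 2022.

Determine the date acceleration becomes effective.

July 12, 2022

The last day of the grace period: 15 business days after Sunday, March 13, 2022, skipping weekends — Mar 14, Mar 15, Mar 16, Mar 17, …, Mar 30, Mar 31, Apr 1 — lands on Friday, April 1, 2022.
Adding 81 calendar days to April 1, 2022 gives June 21, 2022, which is the last day of the notice period.
Adding 21 calendar days to June 21, 2022 gives July 12, 2022, which is the date acceleration becomes effective.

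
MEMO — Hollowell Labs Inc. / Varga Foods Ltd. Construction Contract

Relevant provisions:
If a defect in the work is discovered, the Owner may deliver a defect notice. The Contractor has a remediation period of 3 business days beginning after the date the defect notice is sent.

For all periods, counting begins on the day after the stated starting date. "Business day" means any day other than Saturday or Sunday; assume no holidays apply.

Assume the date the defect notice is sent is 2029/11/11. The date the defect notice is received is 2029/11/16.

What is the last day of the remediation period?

2029/11/14

The last day of the remediation period: counting 3 business days from Sunday, 2029/11/11 (Nov 12, Nov 13, Nov 14, skipping weekends) reaches Wednesday, 2029/11/14.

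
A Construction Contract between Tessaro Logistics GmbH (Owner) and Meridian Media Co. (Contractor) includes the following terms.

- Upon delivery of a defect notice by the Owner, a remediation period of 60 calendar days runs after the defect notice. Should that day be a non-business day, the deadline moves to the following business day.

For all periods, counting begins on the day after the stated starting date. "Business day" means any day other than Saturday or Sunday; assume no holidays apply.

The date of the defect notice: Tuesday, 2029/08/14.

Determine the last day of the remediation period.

2029/10/15

Adding 60 calendar days to 2029/08/14 gives 2029/10/13, which is the last day of the remediation period. That falls on a Saturday, so it rolls to the next business day, Monday, 2029/10/15.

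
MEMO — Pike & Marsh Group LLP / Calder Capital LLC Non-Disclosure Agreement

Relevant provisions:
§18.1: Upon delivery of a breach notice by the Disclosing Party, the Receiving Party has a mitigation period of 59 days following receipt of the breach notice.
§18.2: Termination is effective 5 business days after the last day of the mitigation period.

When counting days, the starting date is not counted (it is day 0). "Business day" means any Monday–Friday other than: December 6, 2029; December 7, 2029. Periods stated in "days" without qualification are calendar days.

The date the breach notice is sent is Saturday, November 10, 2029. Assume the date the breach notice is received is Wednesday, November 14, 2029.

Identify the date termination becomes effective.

The last day of the mitigation period: November 14, 2029 + 59 days = January 12, 2030.
From Saturday, January 12, 2030, 5 business days (Jan 14, Jan 15, Jan 16, Jan 17, Jan 18, skipping weekends) brings us to Friday, January 18, 2030, which is the date termination becomes effective.

January 18, 2030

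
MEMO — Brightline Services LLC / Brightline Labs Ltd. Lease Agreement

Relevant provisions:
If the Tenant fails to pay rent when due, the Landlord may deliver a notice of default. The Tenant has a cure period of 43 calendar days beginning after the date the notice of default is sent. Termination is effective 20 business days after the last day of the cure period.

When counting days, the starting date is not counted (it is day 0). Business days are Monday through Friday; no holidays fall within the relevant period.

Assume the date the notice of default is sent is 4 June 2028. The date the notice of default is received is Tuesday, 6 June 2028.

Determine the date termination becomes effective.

Adding 43 calendar days to 4 June 2028 gives 17 July 2028, which is the last day of the cure period.
The date termination becomes effective: 20 business days after Monday, 17 July 2028, skipping weekends — Jul 18, Jul 19, Jul 20, Jul 21, …, Aug 10, Aug 11, Aug 14 — lands on Monday, 14 August 2028.

14 August 2028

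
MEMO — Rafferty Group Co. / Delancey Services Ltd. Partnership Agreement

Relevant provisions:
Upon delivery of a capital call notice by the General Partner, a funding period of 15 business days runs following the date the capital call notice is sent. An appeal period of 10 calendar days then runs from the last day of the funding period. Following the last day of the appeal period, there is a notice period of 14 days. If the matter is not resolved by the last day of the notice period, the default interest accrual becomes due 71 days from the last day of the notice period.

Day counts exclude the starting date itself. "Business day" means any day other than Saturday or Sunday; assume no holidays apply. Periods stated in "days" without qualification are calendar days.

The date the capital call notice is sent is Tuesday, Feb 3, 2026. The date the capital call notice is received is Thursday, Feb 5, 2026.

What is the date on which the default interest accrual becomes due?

The last day of the funding period: 15 business days after Tuesday, Feb 3, 2026, skipping weekends — Feb 4, Feb 5, Feb 6, Feb 9, …, Feb 20, Feb 23, Feb 24 — lands on Tuesday, Feb 24, 2026.
Adding 10 calendar days to Feb 24, 2026 gives Mar 6, 2026, which is the last day of the appeal period.
Adding 14 calendar days to Mar 6, 2026 gives Mar 20, 2026, which is the last day of the notice period.
The date on which the default interest accrual becomes due: Mar 20, 2026 + 71 days = May 30, 2026.

May 30, 2026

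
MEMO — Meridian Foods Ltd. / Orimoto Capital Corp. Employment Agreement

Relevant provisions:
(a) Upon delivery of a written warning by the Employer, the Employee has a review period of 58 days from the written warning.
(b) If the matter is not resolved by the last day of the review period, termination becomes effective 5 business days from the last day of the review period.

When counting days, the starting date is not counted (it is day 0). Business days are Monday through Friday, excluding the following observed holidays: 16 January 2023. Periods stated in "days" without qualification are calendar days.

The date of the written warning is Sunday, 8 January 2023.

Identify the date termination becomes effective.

The last day of the review period: 8 January 2023 + 58 days = 7 March 2023.
The date termination becomes effective: counting 5 business days from Tuesday, 7 March 2023 (Mar 8, Mar 9, Mar 10, Mar 13, Mar 14, skipping weekends) reaches Tuesday, 14 March 2023.

14 March 2023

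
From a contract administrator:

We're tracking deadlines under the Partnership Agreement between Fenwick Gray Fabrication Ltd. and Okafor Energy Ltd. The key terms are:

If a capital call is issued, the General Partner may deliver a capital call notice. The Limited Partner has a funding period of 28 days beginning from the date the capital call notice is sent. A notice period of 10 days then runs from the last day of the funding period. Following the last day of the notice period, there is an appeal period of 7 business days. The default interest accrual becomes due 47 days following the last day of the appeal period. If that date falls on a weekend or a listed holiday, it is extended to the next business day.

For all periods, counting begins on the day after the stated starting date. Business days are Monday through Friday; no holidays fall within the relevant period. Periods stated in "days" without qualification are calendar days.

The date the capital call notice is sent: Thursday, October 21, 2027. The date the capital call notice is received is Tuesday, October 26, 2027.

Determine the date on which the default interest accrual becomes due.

Adding 28 calendar days to October 21, 2027 gives November 18, 2027, which is the last day of the funding period.
The last day of the notice period: November 18, 2027 + 10 days = November 28, 2027.
The last day of the appeal period: 7 business days after Sunday, November 28, 2027, skipping weekends — Nov 29, Nov 30, Dec 1, Dec 2, Dec 3, Dec 6, Dec 7 — lands on Tuesday, December 7, 2027.
Adding 47 calendar days to December 7, 2027 gives January 23, 2028, which is the date on which the default interest accrual becomes due. That falls on a Sunday, so it rolls to the next business day, Monday, January 24, 2028.

January 24, 2028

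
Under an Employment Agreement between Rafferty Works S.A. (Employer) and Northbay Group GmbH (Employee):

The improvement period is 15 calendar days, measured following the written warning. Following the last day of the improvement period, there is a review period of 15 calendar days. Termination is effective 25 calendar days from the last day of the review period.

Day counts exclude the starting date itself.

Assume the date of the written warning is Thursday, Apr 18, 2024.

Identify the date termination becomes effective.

Jun 12, 2024

The last day of the improvement period: 15 calendar days after Apr 18, 2024 is May 3, 2024.
The last day of the review period: 15 calendar days after May 3, 2024 is May 18, 2024.
The date termination becomes effective: May 18, 2024 + 25 days = Jun 12, 2024.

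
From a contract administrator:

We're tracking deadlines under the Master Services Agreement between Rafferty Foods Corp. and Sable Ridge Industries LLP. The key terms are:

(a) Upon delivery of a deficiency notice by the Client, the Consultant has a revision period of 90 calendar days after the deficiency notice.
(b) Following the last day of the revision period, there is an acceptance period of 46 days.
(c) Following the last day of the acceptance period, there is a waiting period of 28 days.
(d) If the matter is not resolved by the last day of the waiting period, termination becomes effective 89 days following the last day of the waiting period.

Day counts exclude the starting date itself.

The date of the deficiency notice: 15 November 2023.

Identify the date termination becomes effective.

25 July 2024

The last day of the revision period: 15 November 2023 + 90 days = 13 February 2024.
Adding 46 calendar days to 13 February 2024 gives 30 March 2024, which is the last day of the acceptance period.
The last day of the waiting period: 30 March 2024 + 28 days = 27 April 2024.
The date termination becomes effective: 89 calendar days after 27 April 2024 is 25 July 2024.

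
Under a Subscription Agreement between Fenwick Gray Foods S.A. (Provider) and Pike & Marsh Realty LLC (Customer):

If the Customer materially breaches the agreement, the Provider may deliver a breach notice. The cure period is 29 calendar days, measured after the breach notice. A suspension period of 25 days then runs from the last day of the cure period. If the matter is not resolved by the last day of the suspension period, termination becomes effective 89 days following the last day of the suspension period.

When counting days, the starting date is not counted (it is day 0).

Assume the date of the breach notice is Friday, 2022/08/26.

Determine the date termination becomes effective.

The last day of the cure period: 2022/08/26 + 29 days = 2022/09/24.
Adding 25 calendar days to 2022/09/24 gives 2022/10/19, which is the last day of the suspension period.
Adding 89 calendar days to 2022/10/19 gives 2023/01/16, which is the date termination becomes effective.

2023/01/16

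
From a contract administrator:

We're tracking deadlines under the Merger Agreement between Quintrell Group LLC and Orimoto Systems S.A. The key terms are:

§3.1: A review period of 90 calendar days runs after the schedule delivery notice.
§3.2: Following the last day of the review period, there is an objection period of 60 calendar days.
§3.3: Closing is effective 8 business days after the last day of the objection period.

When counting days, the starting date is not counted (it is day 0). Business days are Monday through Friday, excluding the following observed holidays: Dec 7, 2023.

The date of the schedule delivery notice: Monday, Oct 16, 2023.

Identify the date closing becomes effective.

Mar 26, 2024

The last day of the review period: Oct 16, 2023 + 90 days = Jan 14, 2024.
The last day of the objection period: Jan 14, 2024 + 60 days = Mar 14, 2024.
The date closing becomes effective: counting 8 business days from Thursday, Mar 14, 2024 (Mar 15, Mar 18, Mar 19, Mar 20, Mar 21, Mar 22, Mar 25, Mar 26, skipping weekends) reaches Tuesday, Mar 26, 2024.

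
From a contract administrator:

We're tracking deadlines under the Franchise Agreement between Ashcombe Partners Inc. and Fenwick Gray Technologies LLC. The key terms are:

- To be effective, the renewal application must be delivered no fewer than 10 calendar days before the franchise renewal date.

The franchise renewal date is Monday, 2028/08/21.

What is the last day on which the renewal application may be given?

2028/08/21 minus 10 days is 2028/08/11.

2028/08/11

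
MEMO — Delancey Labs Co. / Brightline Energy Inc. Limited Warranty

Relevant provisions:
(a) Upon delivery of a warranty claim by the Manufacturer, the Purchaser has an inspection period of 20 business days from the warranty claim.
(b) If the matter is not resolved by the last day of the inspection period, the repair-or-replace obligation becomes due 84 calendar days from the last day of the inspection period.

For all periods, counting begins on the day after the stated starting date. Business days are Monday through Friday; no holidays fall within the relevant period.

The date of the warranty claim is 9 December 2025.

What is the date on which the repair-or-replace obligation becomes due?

31 March 2026

The last day of the inspection period: 20 business days after Tuesday, 9 December 2025, skipping weekends — Dec 10, Dec 11, Dec 12, Dec 15, …, Jan 2, Jan 5, Jan 6 — lands on Tuesday, 6 January 2026.
The date on which the repair-or-replace obligation becomes due: 84 calendar days after 6 January 2026 is 31 March 2026.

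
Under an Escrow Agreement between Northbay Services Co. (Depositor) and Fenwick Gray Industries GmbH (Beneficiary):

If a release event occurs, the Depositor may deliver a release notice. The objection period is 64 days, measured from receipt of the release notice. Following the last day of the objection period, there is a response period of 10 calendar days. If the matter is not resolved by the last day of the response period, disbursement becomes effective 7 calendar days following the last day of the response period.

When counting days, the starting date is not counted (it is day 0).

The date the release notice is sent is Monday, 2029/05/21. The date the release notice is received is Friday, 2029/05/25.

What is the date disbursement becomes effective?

Adding 64 calendar days to 2029/05/25 gives 2029/07/28, which is the last day of the objection period.
The last day of the response period: 2029/07/28 + 10 days = 2029/08/07.
Adding 7 calendar days to 2029/08/07 gives 2029/08/14, which is the date disbursement becomes effective.

2029/08/14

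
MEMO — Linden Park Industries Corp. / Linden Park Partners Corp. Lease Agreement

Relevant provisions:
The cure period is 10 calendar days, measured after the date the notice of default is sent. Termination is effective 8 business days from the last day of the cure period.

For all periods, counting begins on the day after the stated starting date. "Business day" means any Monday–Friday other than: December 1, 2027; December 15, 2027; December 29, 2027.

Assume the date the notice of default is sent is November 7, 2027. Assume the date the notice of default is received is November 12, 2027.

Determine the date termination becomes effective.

November 29, 2027

The last day of the cure period: 10 calendar days after November 7, 2027 is November 17, 2027.
The date termination becomes effective: counting 8 business days from Wednesday, November 17, 2027 (Nov 18, Nov 19, Nov 22, Nov 23, Nov 24, Nov 25, Nov 26, Nov 29, skipping weekends) reaches Monday, November 29, 2027.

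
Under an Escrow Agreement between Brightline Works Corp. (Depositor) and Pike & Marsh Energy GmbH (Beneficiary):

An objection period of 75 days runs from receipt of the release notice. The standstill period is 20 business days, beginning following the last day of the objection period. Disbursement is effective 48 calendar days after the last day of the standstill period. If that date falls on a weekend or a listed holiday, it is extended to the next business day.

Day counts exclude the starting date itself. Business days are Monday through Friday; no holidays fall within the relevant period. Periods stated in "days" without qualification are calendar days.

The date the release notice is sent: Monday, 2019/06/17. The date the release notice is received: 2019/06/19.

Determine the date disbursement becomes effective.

2019/11/18

The last day of the objection period: 2019/06/19 + 75 days = 2019/09/02.
The last day of the standstill period: 20 business days after Monday, 2019/09/02, skipping weekends — Sep 3, Sep 4, Sep 5, Sep 6, …, Sep 26, Sep 27, Sep 30 — lands on Monday, 2019/09/30.
Adding 48 calendar days to 2019/09/30 gives 2019/11/17, which is the date disbursement becomes effective. That falls on a Sunday, so it rolls to the next business day, Monday, 2019/11/18.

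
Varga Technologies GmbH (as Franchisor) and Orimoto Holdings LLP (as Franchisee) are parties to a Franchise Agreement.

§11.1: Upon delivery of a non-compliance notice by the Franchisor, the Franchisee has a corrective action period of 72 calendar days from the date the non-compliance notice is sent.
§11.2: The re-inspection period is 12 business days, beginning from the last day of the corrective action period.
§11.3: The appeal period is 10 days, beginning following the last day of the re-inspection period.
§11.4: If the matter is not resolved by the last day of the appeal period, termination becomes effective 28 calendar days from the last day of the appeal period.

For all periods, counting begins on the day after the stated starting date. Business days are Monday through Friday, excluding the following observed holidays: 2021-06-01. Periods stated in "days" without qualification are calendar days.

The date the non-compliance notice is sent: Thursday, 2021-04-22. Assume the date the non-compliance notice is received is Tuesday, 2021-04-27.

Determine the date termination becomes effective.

2021-08-27

The last day of the corrective action period: 2021-04-22 + 72 days = 2021-07-03.
The last day of the re-inspection period: counting 12 business days from Saturday, 2021-07-03 (Jul 5, Jul 6, Jul 7, Jul 8, …, Jul 16, Jul 19, Jul 20, skipping weekends) reaches Tuesday, 2021-07-20.
Adding 10 calendar days to 2021-07-20 gives 2021-07-30, which is the last day of the appeal period.
The date termination becomes effective: 2021-07-30 + 28 days = 2021-08-27.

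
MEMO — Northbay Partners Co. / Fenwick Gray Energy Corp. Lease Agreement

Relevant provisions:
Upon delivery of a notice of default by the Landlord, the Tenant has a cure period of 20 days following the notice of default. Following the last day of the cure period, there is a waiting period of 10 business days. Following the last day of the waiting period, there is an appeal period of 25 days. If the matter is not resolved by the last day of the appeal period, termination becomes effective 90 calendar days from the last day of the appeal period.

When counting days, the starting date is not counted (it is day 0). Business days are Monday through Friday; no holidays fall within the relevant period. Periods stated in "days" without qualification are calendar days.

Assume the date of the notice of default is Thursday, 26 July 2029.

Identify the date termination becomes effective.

Adding 20 calendar days to 26 July 2029 gives 15 August 2029, which is the last day of the cure period.
The last day of the waiting period: 10 business days after Wednesday, 15 August 2029, skipping weekends — Aug 16, Aug 17, Aug 20, Aug 21, Aug 22, Aug 23, Aug 24, Aug 27, Aug 28, Aug 29 — lands on Wednesday, 29 August 2029.
The last day of the appeal period: 29 August 2029 + 25 days = 23 September 2029.
The date termination becomes effective: 23 September 2029 + 90 days = 22 December 2029.

22 December 2029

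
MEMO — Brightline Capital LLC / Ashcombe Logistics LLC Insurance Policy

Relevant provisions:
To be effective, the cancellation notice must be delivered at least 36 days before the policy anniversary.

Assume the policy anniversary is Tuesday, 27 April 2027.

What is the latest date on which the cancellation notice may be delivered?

Counting back 36 calendar days from 27 April 2027 gives 22 March 2027.

22 March 2027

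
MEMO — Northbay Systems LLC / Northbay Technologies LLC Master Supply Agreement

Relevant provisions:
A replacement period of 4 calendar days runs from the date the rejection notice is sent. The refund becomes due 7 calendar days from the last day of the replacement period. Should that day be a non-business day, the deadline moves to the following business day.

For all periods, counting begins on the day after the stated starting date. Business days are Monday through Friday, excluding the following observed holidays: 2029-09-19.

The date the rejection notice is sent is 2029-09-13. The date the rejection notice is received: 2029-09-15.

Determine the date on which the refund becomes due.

The last day of the replacement period: 4 calendar days after 2029-09-13 is 2029-09-17.
The date on which the refund becomes due: 2029-09-17 + 7 days = 2029-09-24. 2029-09-24 is a Monday and is not a listed holiday, so no roll-forward applies.

2029-09-24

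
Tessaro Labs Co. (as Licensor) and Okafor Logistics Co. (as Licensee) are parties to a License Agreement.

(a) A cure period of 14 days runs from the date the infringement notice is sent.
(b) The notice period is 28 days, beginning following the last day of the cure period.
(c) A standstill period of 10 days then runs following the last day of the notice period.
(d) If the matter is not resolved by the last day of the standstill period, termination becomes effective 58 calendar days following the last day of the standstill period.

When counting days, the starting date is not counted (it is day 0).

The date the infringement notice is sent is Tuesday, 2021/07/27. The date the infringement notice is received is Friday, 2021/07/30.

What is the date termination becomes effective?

2021/11/14

Adding 14 calendar days to 2021/07/27 gives 2021/08/10, which is the last day of the cure period.
The last day of the notice period: 2021/08/10 + 28 days = 2021/09/07.
Adding 10 calendar days to 2021/09/07 gives 2021/09/17, which is the last day of the standstill period.
The date termination becomes effective: 2021/09/17 + 58 days = 2021/11/14.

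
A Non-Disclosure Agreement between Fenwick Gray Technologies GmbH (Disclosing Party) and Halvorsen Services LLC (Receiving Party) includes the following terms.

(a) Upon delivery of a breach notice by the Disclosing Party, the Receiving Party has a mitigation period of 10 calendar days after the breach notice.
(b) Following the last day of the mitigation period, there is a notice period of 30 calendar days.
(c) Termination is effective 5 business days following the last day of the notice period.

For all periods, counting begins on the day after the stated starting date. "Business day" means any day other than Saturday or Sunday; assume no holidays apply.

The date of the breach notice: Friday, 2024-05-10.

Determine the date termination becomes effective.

The last day of the mitigation period: 10 calendar days after 2024-05-10 is 2024-05-20.
The last day of the notice period: 2024-05-20 + 30 days = 2024-06-19.
From Wednesday, 2024-06-19, 5 business days (Jun 20, Jun 21, Jun 24, Jun 25, Jun 26, skipping weekends) brings us to Wednesday, 2024-06-26, which is the date termination becomes effective.

2024-06-26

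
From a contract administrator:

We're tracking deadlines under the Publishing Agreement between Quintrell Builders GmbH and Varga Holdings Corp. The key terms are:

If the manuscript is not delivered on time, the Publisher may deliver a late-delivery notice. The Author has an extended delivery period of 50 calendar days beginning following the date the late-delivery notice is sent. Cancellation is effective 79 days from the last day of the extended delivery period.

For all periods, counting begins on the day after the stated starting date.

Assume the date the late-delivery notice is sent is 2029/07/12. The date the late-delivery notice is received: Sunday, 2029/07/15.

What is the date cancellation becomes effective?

2029/11/18

The last day of the extended delivery period: 2029/07/12 + 50 days = 2029/08/31.
Adding 79 calendar days to 2029/08/31 gives 2029/11/18, which is the date cancellation becomes effective.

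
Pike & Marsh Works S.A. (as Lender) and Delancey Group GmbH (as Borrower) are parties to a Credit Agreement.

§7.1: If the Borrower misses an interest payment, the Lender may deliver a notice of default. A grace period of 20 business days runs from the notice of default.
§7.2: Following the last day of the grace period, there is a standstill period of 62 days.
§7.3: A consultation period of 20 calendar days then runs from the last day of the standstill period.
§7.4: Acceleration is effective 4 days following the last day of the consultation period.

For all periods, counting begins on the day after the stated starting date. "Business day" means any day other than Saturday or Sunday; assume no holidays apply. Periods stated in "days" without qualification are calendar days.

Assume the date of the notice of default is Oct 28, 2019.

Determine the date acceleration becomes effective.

The last day of the grace period: counting 20 business days from Monday, Oct 28, 2019 (Oct 29, Oct 30, Oct 31, Nov 1, …, Nov 21, Nov 22, Nov 25, skipping weekends) reaches Monday, Nov 25, 2019.
The last day of the standstill period: 62 calendar days after Nov 25, 2019 is Jan 26, 2020.
The last day of the consultation period: 20 calendar days after Jan 26, 2020 is Feb 15, 2020.
Adding 4 calendar days to Feb 15, 2020 gives Feb 19, 2020, which is the date acceleration becomes effective.

Feb 19, 2020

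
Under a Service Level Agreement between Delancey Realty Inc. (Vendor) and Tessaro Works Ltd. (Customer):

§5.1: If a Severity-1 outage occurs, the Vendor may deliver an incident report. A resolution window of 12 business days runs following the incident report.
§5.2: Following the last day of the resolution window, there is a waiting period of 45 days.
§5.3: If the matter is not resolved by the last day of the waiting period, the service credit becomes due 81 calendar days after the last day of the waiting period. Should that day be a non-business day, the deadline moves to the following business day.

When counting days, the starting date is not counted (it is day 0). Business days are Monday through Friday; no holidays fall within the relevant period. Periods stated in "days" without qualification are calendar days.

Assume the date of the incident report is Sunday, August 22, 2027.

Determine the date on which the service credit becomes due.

January 11, 2028

From Sunday, August 22, 2027, 12 business days (Aug 23, Aug 24, Aug 25, Aug 26, …, Sep 3, Sep 6, Sep 7, skipping weekends) brings us to Tuesday, September 7, 2027, which is the last day of the resolution window.
The last day of the waiting period: September 7, 2027 + 45 days = October 22, 2027.
Adding 81 calendar days to October 22, 2027 gives January 11, 2028, which is the date on which the service credit becomes due. January 11, 2028 is a Tuesday, so no roll-forward applies.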